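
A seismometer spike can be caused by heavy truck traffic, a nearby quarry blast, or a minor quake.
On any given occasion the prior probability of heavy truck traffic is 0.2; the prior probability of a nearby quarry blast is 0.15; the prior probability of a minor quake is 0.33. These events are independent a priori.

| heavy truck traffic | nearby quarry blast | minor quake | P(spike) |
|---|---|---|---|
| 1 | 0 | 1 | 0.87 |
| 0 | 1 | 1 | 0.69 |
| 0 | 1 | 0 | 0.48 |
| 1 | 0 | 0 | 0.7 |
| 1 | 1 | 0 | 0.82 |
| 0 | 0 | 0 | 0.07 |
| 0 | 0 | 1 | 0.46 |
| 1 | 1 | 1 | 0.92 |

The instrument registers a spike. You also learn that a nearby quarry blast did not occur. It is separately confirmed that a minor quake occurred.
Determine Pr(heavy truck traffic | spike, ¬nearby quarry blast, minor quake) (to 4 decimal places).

Sum P(spike|·) weighted by the priors over both values of heavy truck traffic:
  P(spike | ¬nearby quarry blast, minor quake) = 0.46·0.8 + 0.87·0.2
        = 0.368000 + 0.174000 = 0.542000
Keeping only the heavy truck traffic-present terms gives 0.174000, so
  P(heavy truck traffic | spike, ¬nearby quarry blast, minor quake) = 0.174000 / 0.542000 ≈ 0.3210

Pr(heavy truck traffic | spike, ¬nearby quarry blast, minor quake) ≈ 0.3210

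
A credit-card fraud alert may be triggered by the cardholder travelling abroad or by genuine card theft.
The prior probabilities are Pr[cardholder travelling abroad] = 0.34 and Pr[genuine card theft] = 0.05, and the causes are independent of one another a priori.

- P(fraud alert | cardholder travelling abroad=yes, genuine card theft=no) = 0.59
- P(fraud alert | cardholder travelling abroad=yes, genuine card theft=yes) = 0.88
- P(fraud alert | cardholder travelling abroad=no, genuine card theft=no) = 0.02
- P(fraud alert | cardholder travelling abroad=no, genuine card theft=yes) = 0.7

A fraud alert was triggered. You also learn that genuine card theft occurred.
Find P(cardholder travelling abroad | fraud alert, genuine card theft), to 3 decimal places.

P(cardholder travelling abroad | fraud alert, genuine card theft) ≈ 0.393

Numerator (weight on configurations with cardholder travelling abroad): 0.88*0.34 = 0.299200
Normalizer over all consistent configurations: 0.7*0.66 + 0.88*0.34 = 0.761200
P(cardholder travelling abroad | fraud alert, genuine card theft) = 0.299200/0.761200 ≈ 0.393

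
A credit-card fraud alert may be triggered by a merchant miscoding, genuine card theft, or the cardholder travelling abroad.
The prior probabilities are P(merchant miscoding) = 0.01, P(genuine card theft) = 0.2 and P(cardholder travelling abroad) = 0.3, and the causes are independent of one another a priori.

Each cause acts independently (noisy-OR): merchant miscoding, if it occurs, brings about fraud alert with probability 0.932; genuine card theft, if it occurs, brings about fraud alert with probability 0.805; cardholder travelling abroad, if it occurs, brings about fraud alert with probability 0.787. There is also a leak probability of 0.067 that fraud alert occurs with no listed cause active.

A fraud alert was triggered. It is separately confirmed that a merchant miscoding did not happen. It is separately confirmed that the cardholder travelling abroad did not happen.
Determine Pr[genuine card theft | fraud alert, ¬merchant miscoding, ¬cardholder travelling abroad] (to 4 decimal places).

Under noisy-OR, P(fraud alert | causes) = 1 − (1−0.067)·∏(1−qᵢ) over the active causes.
P(fraud alert | ¬merchant miscoding, ¬cardholder travelling abroad) = 0.067×0.8 + 0.818065×0.2 = 0.053600 + 0.163613 = 0.217213
Restricting to configurations with genuine card theft present: 0.818065×0.2 = 0.163613.
Hence the posterior is 0.163613/0.217213 ≈ 0.7532.

Pr[genuine card theft | fraud alert, ¬merchant miscoding, ¬cardholder travelling abroad] ≈ 0.7532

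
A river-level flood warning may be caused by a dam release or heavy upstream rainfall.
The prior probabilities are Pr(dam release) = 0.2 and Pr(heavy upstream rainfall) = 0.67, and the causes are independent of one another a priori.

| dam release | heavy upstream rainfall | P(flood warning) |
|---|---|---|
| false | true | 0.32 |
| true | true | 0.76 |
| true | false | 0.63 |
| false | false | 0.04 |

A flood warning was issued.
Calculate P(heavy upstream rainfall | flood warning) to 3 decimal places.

P(heavy upstream rainfall | flood warning) ≈ 0.840

For the numerator, keep only heavy upstream rainfall=true terms: 0.171520 + 0.101840 = 0.273360
Denominator P(flood warning): 0.04×0.8×0.33 + 0.32×0.8×0.67 + 0.63×0.2×0.33 + 0.76×0.2×0.67 = 0.325500
P(heavy upstream rainfall | flood warning) = 0.273360/0.325500 ≈ 0.840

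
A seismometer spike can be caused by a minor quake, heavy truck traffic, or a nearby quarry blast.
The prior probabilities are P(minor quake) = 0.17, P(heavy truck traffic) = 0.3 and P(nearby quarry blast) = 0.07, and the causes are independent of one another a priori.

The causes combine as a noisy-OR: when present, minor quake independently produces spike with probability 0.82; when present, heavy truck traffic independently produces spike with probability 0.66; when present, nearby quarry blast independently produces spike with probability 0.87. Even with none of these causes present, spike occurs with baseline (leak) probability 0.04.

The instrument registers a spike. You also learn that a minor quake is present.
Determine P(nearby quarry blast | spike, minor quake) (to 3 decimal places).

Under noisy-OR, P(spike | causes) = 1 − (1−0.04)·∏(1−qᵢ) over the active causes.
P(spike | minor quake) = 0.8272·0.7·0.93 + 0.977536·0.7·0.07 + 0.941248·0.3·0.93 + 0.992362·0.3·0.07 = 0.538507 + 0.047899 + 0.262608 + 0.020840 = 0.869854
Restricting to configurations with nearby quarry blast present: 0.047899 + 0.020840 = 0.068739.
P(nearby quarry blast | spike, minor quake) = 0.068739 / 0.869854 ≈ 0.079

P(nearby quarry blast | spike, minor quake) ≈ 0.079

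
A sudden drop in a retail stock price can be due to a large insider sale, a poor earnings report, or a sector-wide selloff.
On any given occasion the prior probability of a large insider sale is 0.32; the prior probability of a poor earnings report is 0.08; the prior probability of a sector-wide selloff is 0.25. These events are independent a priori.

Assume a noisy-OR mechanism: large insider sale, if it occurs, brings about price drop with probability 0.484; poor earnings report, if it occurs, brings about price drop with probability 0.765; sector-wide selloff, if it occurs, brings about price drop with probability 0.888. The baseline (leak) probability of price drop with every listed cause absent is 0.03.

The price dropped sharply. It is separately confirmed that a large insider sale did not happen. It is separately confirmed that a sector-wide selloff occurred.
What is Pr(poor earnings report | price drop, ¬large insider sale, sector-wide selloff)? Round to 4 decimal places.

Under noisy-OR, P(price drop | causes) = 1 − (1−0.03)·∏(1−qᵢ) over the active causes.
For the numerator, keep only poor earnings report=true terms: 0.97447×0.08 = 0.077958
Normalizer over all consistent configurations: 0.89136×0.92 + 0.97447×0.08 = 0.898009
Posterior = 0.077958 / 0.898009 ≈ 0.0868

Pr(poor earnings report | price drop, ¬large insider sale, sector-wide selloff) ≈ 0.0868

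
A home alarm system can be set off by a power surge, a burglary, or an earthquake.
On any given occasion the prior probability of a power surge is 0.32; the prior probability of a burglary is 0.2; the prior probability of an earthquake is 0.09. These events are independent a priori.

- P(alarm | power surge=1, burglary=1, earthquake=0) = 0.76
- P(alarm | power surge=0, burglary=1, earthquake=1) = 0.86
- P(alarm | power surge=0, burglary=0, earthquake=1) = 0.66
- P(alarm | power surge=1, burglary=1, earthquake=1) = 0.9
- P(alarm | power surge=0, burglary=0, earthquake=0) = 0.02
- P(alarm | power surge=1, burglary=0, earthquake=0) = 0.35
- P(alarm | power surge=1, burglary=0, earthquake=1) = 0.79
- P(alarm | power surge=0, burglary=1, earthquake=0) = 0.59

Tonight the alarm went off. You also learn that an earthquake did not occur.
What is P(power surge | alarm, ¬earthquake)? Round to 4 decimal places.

Numerator (weight on configurations with power surge): 0.089600 + 0.048640 = 0.138240
Normalizer over all consistent configurations: 0.02*0.68*0.8 + 0.59*0.68*0.2 + 0.35*0.32*0.8 + 0.76*0.32*0.2 = 0.229360
Posterior = 0.138240 / 0.229360 ≈ 0.6027

P(power surge | alarm, ¬earthquake) ≈ 0.6027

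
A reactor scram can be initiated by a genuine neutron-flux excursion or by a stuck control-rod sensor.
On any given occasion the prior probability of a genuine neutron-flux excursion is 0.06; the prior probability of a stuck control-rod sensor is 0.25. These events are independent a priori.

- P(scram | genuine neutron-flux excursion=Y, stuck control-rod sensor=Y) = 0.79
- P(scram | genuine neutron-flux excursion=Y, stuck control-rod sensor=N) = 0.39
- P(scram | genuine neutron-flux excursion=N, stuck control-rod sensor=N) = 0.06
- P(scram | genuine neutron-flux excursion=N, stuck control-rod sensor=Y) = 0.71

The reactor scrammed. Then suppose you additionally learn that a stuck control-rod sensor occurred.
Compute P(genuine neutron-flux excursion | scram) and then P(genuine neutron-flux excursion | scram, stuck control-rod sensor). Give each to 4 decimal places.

P(genuine neutron-flux excursion | scram) ≈ 0.1232; P(genuine neutron-flux excursion | scram, stuck control-rod sensor) ≈ 0.0663

P(scram) = 0.06*0.94*0.75 + 0.71*0.94*0.25 + 0.39*0.06*0.75 + 0.79*0.06*0.25 = 0.042300 + 0.166850 + 0.017550 + 0.011850 = 0.238550
The genuine neutron-flux excursion-present share is 0.017550 + 0.011850 = 0.029400.
Hence the posterior is 0.029400/0.238550 ≈ 0.1232.

With the extra evidence:
P(scram | stuck control-rod sensor) = 0.71*0.94 + 0.79*0.06 = 0.667400 + 0.047400 = 0.714800
Of this, 0.047400 comes from 0.79*0.06 (the genuine neutron-flux excursion=true cases).
Hence the posterior is 0.047400/0.714800 ≈ 0.0663.
Conditioning on stuck control-rod sensor lowers the posterior on genuine neutron-flux excursion: the classic explaining-away effect in a common-effect structure.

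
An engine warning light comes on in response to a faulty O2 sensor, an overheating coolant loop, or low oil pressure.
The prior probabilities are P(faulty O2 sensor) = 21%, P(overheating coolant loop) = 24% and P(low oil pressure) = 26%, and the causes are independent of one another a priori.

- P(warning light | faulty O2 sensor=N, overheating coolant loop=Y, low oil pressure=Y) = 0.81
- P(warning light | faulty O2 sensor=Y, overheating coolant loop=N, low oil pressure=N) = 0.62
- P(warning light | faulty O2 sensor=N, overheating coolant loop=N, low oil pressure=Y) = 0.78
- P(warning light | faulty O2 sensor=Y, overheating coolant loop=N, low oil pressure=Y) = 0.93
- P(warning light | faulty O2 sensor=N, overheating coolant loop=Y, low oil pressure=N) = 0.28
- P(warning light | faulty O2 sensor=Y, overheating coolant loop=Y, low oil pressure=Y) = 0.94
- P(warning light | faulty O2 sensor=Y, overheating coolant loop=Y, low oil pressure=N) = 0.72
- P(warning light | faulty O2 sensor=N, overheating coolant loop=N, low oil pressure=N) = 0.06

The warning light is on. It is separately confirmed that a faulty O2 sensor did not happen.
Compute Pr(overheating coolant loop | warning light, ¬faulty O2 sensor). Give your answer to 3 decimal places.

P(warning light | ¬faulty O2 sensor) = 0.06*0.76*0.74 + 0.78*0.76*0.26 + 0.28*0.24*0.74 + 0.81*0.24*0.26 = 0.033744 + 0.154128 + 0.049728 + 0.050544 = 0.288144
Of this, 0.100272 comes from 0.049728 + 0.050544 (the overheating coolant loop=true cases).
So P(overheating coolant loop | warning light, ¬faulty O2 sensor) = 0.100272/0.288144 ≈ 0.348.

Pr(overheating coolant loop | warning light, ¬faulty O2 sensor) ≈ 0.348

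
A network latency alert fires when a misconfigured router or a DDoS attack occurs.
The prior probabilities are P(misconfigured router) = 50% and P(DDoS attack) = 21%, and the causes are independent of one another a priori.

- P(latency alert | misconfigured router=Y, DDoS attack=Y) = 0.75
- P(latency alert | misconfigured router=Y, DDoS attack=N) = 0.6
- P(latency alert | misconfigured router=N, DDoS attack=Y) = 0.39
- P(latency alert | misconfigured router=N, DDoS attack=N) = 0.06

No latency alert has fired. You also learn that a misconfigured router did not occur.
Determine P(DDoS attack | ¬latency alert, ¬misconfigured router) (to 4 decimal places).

P(DDoS attack | ¬latency alert, ¬misconfigured router) ≈ 0.1471

Numerator (weight on configurations with DDoS attack): 0.61*0.21 = 0.128100
The normalizing constant is 0.94*0.79 + 0.61*0.21 = 0.870700
Posterior = 0.128100 / 0.870700 ≈ 0.1471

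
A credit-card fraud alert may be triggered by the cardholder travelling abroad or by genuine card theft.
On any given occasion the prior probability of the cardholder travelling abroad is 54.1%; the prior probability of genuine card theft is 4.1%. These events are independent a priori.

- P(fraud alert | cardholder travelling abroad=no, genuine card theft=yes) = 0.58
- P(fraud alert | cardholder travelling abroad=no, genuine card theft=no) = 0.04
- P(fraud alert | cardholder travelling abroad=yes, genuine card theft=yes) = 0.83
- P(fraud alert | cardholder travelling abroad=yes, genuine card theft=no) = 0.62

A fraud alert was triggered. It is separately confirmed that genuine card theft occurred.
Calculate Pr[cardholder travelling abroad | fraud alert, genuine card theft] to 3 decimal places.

Pr[cardholder travelling abroad | fraud alert, genuine card theft] ≈ 0.628

For the numerator, keep only cardholder travelling abroad=true terms: 0.83·0.541 = 0.449030
Denominator P(fraud alert | genuine card theft): 0.58·0.459 + 0.83·0.541 = 0.715250
Posterior = 0.449030 / 0.715250 ≈ 0.628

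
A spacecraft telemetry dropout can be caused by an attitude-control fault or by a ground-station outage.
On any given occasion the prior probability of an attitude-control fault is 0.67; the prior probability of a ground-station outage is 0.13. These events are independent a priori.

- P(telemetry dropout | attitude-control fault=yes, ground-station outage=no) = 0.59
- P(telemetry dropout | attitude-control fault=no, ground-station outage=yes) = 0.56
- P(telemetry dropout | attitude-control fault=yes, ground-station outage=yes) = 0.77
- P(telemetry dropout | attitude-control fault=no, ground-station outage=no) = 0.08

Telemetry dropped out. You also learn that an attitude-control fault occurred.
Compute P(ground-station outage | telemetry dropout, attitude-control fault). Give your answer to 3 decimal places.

P(telemetry dropout | attitude-control fault) = 0.59*0.87 + 0.77*0.13 = 0.513300 + 0.100100 = 0.613400
The ground-station outage-present share is 0.77*0.13 = 0.100100.
Hence the posterior is 0.100100/0.613400 ≈ 0.163.

P(ground-station outage | telemetry dropout, attitude-control fault) ≈ 0.163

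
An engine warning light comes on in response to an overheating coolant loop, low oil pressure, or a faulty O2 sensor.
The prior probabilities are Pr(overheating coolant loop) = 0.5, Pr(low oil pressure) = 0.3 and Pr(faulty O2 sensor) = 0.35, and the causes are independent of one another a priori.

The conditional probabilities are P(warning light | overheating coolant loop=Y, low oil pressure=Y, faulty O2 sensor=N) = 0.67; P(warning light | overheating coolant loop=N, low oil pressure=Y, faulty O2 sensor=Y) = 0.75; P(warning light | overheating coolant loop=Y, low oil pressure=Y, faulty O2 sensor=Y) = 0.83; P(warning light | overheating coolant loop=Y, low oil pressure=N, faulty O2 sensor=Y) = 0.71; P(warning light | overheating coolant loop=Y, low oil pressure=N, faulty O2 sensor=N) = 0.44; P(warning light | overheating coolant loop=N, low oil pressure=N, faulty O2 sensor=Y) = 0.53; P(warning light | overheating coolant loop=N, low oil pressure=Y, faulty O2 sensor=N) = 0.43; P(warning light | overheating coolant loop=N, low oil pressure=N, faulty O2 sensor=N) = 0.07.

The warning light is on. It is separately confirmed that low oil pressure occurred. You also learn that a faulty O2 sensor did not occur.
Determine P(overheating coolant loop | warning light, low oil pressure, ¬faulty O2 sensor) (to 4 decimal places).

P(overheating coolant loop | warning light, low oil pressure, ¬faulty O2 sensor) ≈ 0.6091

Weight on overheating coolant loop=true, given the evidence: 0.67·0.5 = 0.335000
Denominator P(warning light | low oil pressure, ¬faulty O2 sensor): 0.43·0.5 + 0.67·0.5 = 0.550000
Posterior = 0.335000 / 0.550000 ≈ 0.6091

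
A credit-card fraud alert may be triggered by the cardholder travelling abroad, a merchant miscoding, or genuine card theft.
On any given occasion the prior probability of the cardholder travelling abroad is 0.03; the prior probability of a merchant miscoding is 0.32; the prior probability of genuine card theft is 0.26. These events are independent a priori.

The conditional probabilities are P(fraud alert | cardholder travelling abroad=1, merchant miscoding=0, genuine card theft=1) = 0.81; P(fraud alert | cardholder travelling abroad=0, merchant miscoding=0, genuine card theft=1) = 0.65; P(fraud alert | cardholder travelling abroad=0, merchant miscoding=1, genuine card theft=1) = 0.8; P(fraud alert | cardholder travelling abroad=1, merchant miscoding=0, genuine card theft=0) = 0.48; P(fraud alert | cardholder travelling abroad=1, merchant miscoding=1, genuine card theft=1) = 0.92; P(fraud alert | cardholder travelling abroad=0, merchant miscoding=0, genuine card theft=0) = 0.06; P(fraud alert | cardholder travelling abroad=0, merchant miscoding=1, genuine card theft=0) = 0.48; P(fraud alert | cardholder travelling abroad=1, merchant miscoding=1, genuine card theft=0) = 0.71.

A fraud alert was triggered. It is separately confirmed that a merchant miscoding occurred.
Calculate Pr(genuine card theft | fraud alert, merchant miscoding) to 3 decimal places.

Pr(genuine card theft | fraud alert, merchant miscoding) ≈ 0.367

Numerator (weight on configurations with genuine card theft): 0.201760 + 0.007176 = 0.208936
Normalizer over all consistent configurations: 0.48·0.97·0.74 + 0.8·0.97·0.26 + 0.71·0.03·0.74 + 0.92·0.03·0.26 = 0.569242
P(genuine card theft | fraud alert, merchant miscoding) = 0.208936/0.569242 ≈ 0.367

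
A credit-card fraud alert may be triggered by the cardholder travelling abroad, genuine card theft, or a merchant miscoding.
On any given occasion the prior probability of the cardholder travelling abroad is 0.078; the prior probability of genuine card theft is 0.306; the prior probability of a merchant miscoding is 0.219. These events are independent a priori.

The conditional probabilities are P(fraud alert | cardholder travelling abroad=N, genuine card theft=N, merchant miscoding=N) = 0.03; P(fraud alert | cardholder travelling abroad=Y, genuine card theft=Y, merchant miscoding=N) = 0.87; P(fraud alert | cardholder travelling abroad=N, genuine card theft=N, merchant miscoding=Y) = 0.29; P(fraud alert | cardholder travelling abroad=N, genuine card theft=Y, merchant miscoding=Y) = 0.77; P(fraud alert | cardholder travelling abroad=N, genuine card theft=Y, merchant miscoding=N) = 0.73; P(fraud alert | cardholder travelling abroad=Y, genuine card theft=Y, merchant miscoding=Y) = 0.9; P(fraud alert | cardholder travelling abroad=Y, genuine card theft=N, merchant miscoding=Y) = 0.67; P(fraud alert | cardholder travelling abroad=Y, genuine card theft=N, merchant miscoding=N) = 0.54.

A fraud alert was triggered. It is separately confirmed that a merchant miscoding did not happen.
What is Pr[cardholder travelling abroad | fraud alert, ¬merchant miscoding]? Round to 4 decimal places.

Sum P(fraud alert|·) weighted by the priors over the 4 (cardholder travelling abroad, genuine card theft) configurations:
  P(fraud alert | ¬merchant miscoding) = 0.03×0.922×0.694 + 0.73×0.922×0.306 + 0.54×0.078×0.694 + 0.87×0.078×0.306
        = 0.019196 + 0.205956 + 0.029231 + 0.020765 = 0.275148
Configurations with cardholder travelling abroad contribute 0.049996, so
  P(cardholder travelling abroad | fraud alert, ¬merchant miscoding) = 0.049996 / 0.275148 ≈ 0.1817

Pr[cardholder travelling abroad | fraud alert, ¬merchant miscoding] ≈ 0.1817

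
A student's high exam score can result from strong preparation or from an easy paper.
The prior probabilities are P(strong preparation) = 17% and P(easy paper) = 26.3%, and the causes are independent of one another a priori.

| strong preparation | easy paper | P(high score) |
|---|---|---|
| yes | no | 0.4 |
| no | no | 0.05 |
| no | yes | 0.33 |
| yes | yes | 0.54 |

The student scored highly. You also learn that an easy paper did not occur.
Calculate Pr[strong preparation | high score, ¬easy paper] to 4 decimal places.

P(high score | ¬easy paper) = 0.05×0.83 + 0.4×0.17 = 0.041500 + 0.068000 = 0.109500
Of this, 0.068000 comes from 0.4×0.17 (the strong preparation=true cases).
P(strong preparation | high score, ¬easy paper) = 0.068000 / 0.109500 ≈ 0.6210

Pr[strong preparation | high score, ¬easy paper] ≈ 0.6210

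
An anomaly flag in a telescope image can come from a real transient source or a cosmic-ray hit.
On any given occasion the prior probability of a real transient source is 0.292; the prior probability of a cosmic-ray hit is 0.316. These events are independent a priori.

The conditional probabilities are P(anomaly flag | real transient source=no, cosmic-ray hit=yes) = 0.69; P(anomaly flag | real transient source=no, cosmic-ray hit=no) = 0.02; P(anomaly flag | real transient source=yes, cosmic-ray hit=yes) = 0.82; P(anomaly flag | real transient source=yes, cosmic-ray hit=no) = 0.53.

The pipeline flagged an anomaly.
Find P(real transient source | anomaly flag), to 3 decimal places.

P(anomaly flag) = 0.02×0.708×0.684 + 0.69×0.708×0.316 + 0.53×0.292×0.684 + 0.82×0.292×0.316 = 0.009685 + 0.154372 + 0.105856 + 0.075663 = 0.345576
Of this, 0.181519 comes from 0.105856 + 0.075663 (the real transient source=true cases).
Hence the posterior is 0.181519/0.345576 ≈ 0.525.

P(real transient source | anomaly flag) ≈ 0.525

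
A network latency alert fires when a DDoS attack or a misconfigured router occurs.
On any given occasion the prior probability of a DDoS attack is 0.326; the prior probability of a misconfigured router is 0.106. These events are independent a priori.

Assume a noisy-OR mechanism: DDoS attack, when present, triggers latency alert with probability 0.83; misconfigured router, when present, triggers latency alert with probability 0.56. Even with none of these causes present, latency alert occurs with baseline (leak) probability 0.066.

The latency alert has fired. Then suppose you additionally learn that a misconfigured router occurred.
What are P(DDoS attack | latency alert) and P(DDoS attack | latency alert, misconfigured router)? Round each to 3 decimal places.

Under noisy-OR, P(latency alert | causes) = 1 − (1−0.066)·∏(1−qᵢ) over the active causes.
Weight on DDoS attack=true, given the evidence: 0.245169 + 0.032142 = 0.277311
The normalizing constant is 0.066·0.674·0.894 + 0.58904·0.674·0.106 + 0.84122·0.326·0.894 + 0.930137·0.326·0.106 = 0.359163
Posterior = 0.277311 / 0.359163 ≈ 0.772

With the extra evidence:
P(latency alert | misconfigured router) = 0.58904·0.674 + 0.930137·0.326 = 0.397013 + 0.303225 = 0.700238
The DDoS attack-present share is 0.930137·0.326 = 0.303225.
So P(DDoS attack | latency alert, misconfigured router) = 0.303225/0.700238 ≈ 0.433.
— misconfigured router explains away the evidence for DDoS attack.

P(DDoS attack | latency alert) ≈ 0.772; P(DDoS attack | latency alert, misconfigured router) ≈ 0.433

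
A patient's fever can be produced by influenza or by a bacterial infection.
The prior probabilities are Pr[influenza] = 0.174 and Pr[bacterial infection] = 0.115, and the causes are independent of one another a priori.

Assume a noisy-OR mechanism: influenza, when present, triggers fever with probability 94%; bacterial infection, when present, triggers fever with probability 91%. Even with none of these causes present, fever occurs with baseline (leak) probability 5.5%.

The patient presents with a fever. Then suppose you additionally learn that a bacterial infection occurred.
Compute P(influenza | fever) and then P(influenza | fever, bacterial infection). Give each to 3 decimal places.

Under noisy-OR, P(fever | causes) = 1 − (1−0.055)·∏(1−qᵢ) over the active causes.
Numerator (weight on configurations with influenza): 0.145259 + 0.019908 = 0.165167
Normalizer over all consistent configurations: 0.055·0.826·0.885 + 0.91495·0.826·0.115 + 0.9433·0.174·0.885 + 0.994897·0.174·0.115 = 0.292284
P(influenza | fever) = 0.165167/0.292284 ≈ 0.565

With the extra evidence:
P(fever | bacterial infection) = 0.91495*0.826 + 0.994897*0.174 = 0.755749 + 0.173112 = 0.928861
The influenza-present share is 0.994897*0.174 = 0.173112.
So P(influenza | fever, bacterial infection) = 0.173112/0.928861 ≈ 0.186.
— bacterial infection explains away the evidence for influenza.

P(influenza | fever) ≈ 0.565; P(influenza | fever, bacterial infection) ≈ 0.186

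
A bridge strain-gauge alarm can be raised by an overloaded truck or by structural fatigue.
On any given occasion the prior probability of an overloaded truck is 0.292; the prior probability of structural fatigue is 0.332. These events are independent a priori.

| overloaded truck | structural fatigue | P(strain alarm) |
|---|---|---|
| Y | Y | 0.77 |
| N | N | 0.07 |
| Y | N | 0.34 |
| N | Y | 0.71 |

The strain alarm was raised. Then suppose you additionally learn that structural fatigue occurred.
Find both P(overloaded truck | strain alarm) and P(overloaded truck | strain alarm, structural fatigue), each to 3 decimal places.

Sum P(strain alarm|·) weighted by the priors over the 4 (overloaded truck, structural fatigue) configurations:
  P(strain alarm) = 0.07*0.708*0.668 + 0.71*0.708*0.332 + 0.34*0.292*0.668 + 0.77*0.292*0.332
        = 0.033106 + 0.166890 + 0.066319 + 0.074647 = 0.340962
Keeping only the overloaded truck-present terms gives 0.140966, so
  P(overloaded truck | strain alarm) = 0.140966 / 0.340962 ≈ 0.413

With the extra evidence:
Numerator (weight on configurations with overloaded truck): 0.77*0.292 = 0.224840
Normalizer over all consistent configurations: 0.71*0.708 + 0.77*0.292 = 0.727520
P(overloaded truck | strain alarm, structural fatigue) = 0.224840/0.727520 ≈ 0.309
This is intercausal reasoning (explaining away): once structural fatigue accounts for the strain alarm, overloaded truck becomes less likely.

P(overloaded truck | strain alarm) ≈ 0.413; P(overloaded truck | strain alarm, structural fatigue) ≈ 0.309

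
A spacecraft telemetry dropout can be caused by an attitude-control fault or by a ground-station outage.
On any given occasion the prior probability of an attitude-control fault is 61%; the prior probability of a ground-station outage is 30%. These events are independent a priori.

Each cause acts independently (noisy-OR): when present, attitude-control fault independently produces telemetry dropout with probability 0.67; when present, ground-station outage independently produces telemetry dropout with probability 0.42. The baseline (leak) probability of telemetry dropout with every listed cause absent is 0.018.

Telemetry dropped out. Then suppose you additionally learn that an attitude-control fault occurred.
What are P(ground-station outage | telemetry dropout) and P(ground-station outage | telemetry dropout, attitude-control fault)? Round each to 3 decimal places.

Under noisy-OR, P(telemetry dropout | causes) = 1 − (1−0.018)·∏(1−qᵢ) over the active causes.
Enumerate the 4 (attitude-control fault, ground-station outage) configurations and weight by the priors:
  P(telemetry dropout) = 0.018·0.39·0.7 + 0.43044·0.39·0.3 + 0.67594·0.61·0.7 + 0.812045·0.61·0.3
        = 0.004914 + 0.050361 + 0.288626 + 0.148604 = 0.492505
The terms with ground-station outage present sum to 0.198965, so
  P(ground-station outage | telemetry dropout) = 0.198965 / 0.492505 ≈ 0.404

Now condition on the additional information:
P(telemetry dropout | attitude-control fault) = 0.67594×0.7 + 0.812045×0.3 = 0.473158 + 0.243613 = 0.716771
The ground-station outage-present share is 0.812045×0.3 = 0.243613.
So P(ground-station outage | telemetry dropout, attitude-control fault) = 0.243613/0.716771 ≈ 0.340.

P(ground-station outage | telemetry dropout) ≈ 0.404; P(ground-station outage | telemetry dropout, attitude-control fault) ≈ 0.340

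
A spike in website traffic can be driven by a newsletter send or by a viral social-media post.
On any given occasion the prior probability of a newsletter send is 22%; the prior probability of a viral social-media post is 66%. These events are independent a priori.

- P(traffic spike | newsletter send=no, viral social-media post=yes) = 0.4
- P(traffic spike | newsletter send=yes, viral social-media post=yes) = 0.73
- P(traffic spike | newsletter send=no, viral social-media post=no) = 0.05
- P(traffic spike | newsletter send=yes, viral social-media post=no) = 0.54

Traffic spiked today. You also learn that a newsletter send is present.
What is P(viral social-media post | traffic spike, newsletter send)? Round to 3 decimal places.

P(traffic spike | newsletter send) = 0.54×0.34 + 0.73×0.66 = 0.183600 + 0.481800 = 0.665400
Restricting to configurations with viral social-media post present: 0.73×0.66 = 0.481800.
Hence the posterior is 0.481800/0.665400 ≈ 0.724.

P(viral social-media post | traffic spike, newsletter send) ≈ 0.724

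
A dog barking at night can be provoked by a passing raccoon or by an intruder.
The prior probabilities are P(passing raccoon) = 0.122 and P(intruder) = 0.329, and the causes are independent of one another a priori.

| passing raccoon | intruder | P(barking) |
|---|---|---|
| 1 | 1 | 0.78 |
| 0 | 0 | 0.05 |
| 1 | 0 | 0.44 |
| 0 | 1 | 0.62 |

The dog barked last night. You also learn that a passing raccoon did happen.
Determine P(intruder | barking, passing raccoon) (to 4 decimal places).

Numerator (weight on configurations with intruder): 0.78·0.329 = 0.256620
Denominator P(barking | passing raccoon): 0.44·0.671 + 0.78·0.329 = 0.551860
Posterior = 0.256620 / 0.551860 ≈ 0.4650

P(intruder | barking, passing raccoon) ≈ 0.4650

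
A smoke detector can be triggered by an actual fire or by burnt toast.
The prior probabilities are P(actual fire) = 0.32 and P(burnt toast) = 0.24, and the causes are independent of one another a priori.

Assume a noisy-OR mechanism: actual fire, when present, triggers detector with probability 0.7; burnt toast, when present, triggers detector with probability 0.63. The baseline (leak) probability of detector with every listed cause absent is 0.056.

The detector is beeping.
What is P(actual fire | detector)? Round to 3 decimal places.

Under noisy-OR, P(detector | causes) = 1 − (1−0.056)·∏(1−qᵢ) over the active causes.
By total probability over the 4 (actual fire, burnt toast) configurations:
  P(detector) = 0.056·0.68·0.76 + 0.65072·0.68·0.24 + 0.7168·0.32·0.76 + 0.895216·0.32·0.24
        = 0.028941 + 0.106198 + 0.174326 + 0.068753 = 0.378218
Configurations with actual fire contribute 0.243079, so
  P(actual fire | detector) = 0.243079 / 0.378218 ≈ 0.643

P(actual fire | detector) ≈ 0.643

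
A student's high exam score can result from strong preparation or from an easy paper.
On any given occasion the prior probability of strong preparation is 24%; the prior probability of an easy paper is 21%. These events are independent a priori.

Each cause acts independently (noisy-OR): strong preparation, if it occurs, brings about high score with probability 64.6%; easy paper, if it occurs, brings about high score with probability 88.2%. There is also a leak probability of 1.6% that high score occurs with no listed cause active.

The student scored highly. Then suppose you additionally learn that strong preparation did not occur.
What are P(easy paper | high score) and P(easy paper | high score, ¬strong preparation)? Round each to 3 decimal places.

P(easy paper | high score) ≈ 0.587; P(easy paper | high score, ¬strong preparation) ≈ 0.936

Under noisy-OR, P(high score | causes) = 1 − (1−0.016)·∏(1−qᵢ) over the active causes.
P(high score) = 0.016×0.76×0.79 + 0.883888×0.76×0.21 + 0.651664×0.24×0.79 + 0.958896×0.24×0.21 = 0.009606 + 0.141069 + 0.123555 + 0.048328 = 0.322558
The easy paper-present share is 0.141069 + 0.048328 = 0.189397.
P(easy paper | high score) = 0.189397 / 0.322558 ≈ 0.587

Now condition on the additional information:
For the numerator, keep only easy paper=true terms: 0.883888×0.21 = 0.185616
Normalizer over all consistent configurations: 0.016×0.79 + 0.883888×0.21 = 0.198256
Posterior = 0.185616 / 0.198256 ≈ 0.936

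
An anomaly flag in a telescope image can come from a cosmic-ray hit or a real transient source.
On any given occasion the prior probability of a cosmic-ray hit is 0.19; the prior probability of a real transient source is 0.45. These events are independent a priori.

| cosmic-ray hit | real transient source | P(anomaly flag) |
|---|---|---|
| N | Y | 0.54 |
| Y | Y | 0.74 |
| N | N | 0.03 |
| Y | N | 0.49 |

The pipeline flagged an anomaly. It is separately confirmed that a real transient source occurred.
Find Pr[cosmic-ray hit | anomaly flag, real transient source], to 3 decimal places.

P(anomaly flag | real transient source) = 0.54·0.81 + 0.74·0.19 = 0.437400 + 0.140600 = 0.578000
The cosmic-ray hit-present share is 0.74·0.19 = 0.140600.
Hence the posterior is 0.140600/0.578000 ≈ 0.243.

Pr[cosmic-ray hit | anomaly flag, real transient source] ≈ 0.243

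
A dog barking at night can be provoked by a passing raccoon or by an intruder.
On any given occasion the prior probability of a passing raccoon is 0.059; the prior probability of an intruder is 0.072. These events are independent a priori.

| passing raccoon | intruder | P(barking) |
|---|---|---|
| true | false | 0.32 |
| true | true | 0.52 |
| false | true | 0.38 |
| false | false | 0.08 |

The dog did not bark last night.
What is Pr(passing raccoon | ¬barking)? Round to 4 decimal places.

P(¬barking) = 0.92*0.941*0.928 + 0.62*0.941*0.072 + 0.68*0.059*0.928 + 0.48*0.059*0.072 = 0.803388 + 0.042006 + 0.037231 + 0.002039 = 0.884664
The passing raccoon-present share is 0.037231 + 0.002039 = 0.039270.
So P(passing raccoon | ¬barking) = 0.039270/0.884664 ≈ 0.0444.

Pr(passing raccoon | ¬barking) ≈ 0.0444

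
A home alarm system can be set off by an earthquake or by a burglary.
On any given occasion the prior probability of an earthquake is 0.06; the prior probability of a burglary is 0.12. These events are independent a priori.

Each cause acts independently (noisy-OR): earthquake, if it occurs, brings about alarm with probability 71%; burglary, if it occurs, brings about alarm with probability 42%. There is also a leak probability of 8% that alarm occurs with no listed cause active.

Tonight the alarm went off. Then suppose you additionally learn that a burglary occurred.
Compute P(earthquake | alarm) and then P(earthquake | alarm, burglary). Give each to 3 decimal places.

Under noisy-OR, P(alarm | causes) = 1 − (1−0.08)·∏(1−qᵢ) over the active causes.
P(alarm) = 0.08·0.94·0.88 + 0.4664·0.94·0.12 + 0.7332·0.06·0.88 + 0.845256·0.06·0.12 = 0.066176 + 0.052610 + 0.038713 + 0.006086 = 0.163585
The earthquake-present share is 0.038713 + 0.006086 = 0.044799.
P(earthquake | alarm) = 0.044799 / 0.163585 ≈ 0.274

With the extra evidence:
P(alarm | burglary) = 0.4664×0.94 + 0.845256×0.06 = 0.438416 + 0.050715 = 0.489131
Of this, 0.050715 comes from 0.845256×0.06 (the earthquake=true cases).
Hence the posterior is 0.050715/0.489131 ≈ 0.104.
This is intercausal reasoning (explaining away): once burglary accounts for the alarm, earthquake becomes less likely.

P(earthquake | alarm) ≈ 0.274; P(earthquake | alarm, burglary) ≈ 0.104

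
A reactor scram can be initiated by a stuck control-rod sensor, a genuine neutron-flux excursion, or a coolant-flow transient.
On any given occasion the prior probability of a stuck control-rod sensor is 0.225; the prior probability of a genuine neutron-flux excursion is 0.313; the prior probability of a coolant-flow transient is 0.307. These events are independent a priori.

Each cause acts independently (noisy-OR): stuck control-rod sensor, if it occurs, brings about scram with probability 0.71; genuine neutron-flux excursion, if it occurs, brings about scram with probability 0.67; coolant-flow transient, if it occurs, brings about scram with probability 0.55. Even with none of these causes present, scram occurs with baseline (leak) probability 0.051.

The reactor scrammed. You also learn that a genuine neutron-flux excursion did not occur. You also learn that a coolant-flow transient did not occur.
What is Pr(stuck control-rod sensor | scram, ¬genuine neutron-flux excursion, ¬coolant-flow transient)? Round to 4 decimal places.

Pr(stuck control-rod sensor | scram, ¬genuine neutron-flux excursion, ¬coolant-flow transient) ≈ 0.8049

Under noisy-OR, P(scram | causes) = 1 − (1−0.051)·∏(1−qᵢ) over the active causes.
P(scram | ¬genuine neutron-flux excursion, ¬coolant-flow transient) = 0.051·0.775 + 0.72479·0.225 = 0.039525 + 0.163078 = 0.202603
The stuck control-rod sensor-present share is 0.72479·0.225 = 0.163078.
So P(stuck control-rod sensor | scram, ¬genuine neutron-flux excursion, ¬coolant-flow transient) = 0.163078/0.202603 ≈ 0.8049.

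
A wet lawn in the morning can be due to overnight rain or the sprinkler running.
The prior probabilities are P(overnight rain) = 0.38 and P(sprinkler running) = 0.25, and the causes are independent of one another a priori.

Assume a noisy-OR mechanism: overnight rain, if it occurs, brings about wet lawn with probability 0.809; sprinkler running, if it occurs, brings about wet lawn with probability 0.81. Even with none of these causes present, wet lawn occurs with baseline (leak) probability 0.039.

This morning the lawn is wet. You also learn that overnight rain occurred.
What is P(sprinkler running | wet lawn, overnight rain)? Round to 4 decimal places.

Under noisy-OR, P(wet lawn | causes) = 1 − (1−0.039)·∏(1−qᵢ) over the active causes.
Numerator (weight on configurations with sprinkler running): 0.965125*0.25 = 0.241281
The normalizing constant is 0.816449*0.75 + 0.965125*0.25 = 0.853618
P(sprinkler running | wet lawn, overnight rain) = 0.241281/0.853618 ≈ 0.2827

P(sprinkler running | wet lawn, overnight rain) ≈ 0.2827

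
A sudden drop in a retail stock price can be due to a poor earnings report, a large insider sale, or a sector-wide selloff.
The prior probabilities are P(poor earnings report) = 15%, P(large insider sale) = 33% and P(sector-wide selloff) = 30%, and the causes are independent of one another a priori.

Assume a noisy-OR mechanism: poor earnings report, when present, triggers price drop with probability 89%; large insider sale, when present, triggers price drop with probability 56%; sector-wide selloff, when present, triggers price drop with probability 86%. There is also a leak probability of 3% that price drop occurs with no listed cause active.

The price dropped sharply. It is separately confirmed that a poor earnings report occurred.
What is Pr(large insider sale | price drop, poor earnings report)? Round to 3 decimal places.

Pr(large insider sale | price drop, poor earnings report) ≈ 0.340

Under noisy-OR, P(price drop | causes) = 1 − (1−0.03)·∏(1−qᵢ) over the active causes.
P(price drop | poor earnings report) = 0.8933×0.67×0.7 + 0.985062×0.67×0.3 + 0.953052×0.33×0.7 + 0.993427×0.33×0.3 = 0.418958 + 0.197997 + 0.220155 + 0.098349 = 0.935459
Restricting to configurations with large insider sale present: 0.220155 + 0.098349 = 0.318504.
So P(large insider sale | price drop, poor earnings report) = 0.318504/0.935459 ≈ 0.340.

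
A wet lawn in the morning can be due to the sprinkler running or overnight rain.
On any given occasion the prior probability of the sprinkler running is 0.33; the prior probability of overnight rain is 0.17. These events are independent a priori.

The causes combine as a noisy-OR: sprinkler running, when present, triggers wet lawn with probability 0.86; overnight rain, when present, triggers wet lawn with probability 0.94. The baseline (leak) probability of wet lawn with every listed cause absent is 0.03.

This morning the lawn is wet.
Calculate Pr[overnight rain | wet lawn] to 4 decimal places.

Under noisy-OR, P(wet lawn | causes) = 1 − (1−0.03)·∏(1−qᵢ) over the active causes.
P(wet lawn) = 0.03*0.67*0.83 + 0.9418*0.67*0.17 + 0.8642*0.33*0.83 + 0.991852*0.33*0.17 = 0.016683 + 0.107271 + 0.236704 + 0.055643 = 0.416301
Restricting to configurations with overnight rain present: 0.107271 + 0.055643 = 0.162914.
So P(overnight rain | wet lawn) = 0.162914/0.416301 ≈ 0.3913.

Pr[overnight rain | wet lawn] ≈ 0.3913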